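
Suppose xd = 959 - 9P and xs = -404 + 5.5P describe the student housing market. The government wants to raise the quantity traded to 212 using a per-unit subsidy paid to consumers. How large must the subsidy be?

At x = 212, invert demand for the buyer price: Pb = (959 − 212)/9 = 83; invert supply for the seller price: Ps = (212 − (-404))/5.5 = 112.
The subsidy must fill the gap: s = Ps − Pb = 112 − 83 = 29.

Required subsidy s = 29 per unit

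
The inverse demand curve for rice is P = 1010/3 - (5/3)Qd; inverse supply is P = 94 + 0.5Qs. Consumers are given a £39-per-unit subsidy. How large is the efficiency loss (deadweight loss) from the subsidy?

Pre-subsidy: 1010/3 - (5/3)Q = 94 + 0.5Q gives Q* = 112 and P* = 150.
With the rebate, buyers effectively pay Pb = Ps − 39, where Ps is the price sellers receive.
On the curves, Pb = 1010/3 - (5/3)Q and Ps = 94 + 0.5Q; the wedge Ps − Pb = 39 gives 94 + 0.5Q − (1010/3 - (5/3)Q) = 39, so Q' = 130.
Then Pb = 1010/3 − (5/3)·130 = 120 and Ps = 94 + 0.5·130 = 159.
The subsidy expands output by 130 − 112 = 18 past the efficient level; on those units the gap between marginal cost and willingness to pay runs from 0 up to 39.
DWL = ½ × 39 × 18 = 351.

Deadweight loss = £351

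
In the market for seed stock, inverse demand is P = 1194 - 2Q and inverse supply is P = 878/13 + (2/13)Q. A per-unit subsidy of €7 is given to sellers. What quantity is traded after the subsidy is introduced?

Pre-subsidy: 1194 - 2Q = 878/13 + (2/13)Q gives Q* = 523 and P* = 148.
With the subsidy, sellers receive Ps = Pb + 7 for each unit, where Pb is the price buyers pay.
On the curves, Pb = 1194 - 2Q and Ps = 878/13 + (2/13)Q; the wedge Ps − Pb = 7 gives 878/13 + (2/13)Q − (1194 - 2Q) = 7, so Q' = 526.25.
Then Pb = 1194 − 2·526.25 = 141.5 and Ps = 878/13 + (2/13)·526.25 = 148.5.

Q' = 526.25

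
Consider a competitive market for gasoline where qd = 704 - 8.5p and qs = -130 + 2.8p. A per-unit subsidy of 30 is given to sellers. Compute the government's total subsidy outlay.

Pre-subsidy: 704 - 8.5p = -130 + 2.8p gives p* = 8340/113, q* = 8662/113.
With the subsidy, sellers receive ps = pb + 30 for each unit, where pb is the price buyers pay.
Supply in terms of pb becomes qs = -130 + 2.8(pb + 30) = -46 + 2.8pb. Setting this equal to demand: 704 - 8.5pb = -46 + 2.8pb, so pb = 7500/113.
Sellers receive ps = 7500/113 + 30 = 10890/113; q' = 704 − 8.5·(7500/113) = 15802/113.
Government outlay = subsidy × quantity = 30 × 15802/113 = 474060/113.

Government cost = 474060/113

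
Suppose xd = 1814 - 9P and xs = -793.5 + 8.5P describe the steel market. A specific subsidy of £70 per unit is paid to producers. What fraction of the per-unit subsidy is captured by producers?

Pre-subsidy: 1814 - 9P = -793.5 + 8.5P gives P* = 149, x* = 473.
With the subsidy, sellers receive Ps = Pb + 70 for each unit, where Pb is the price buyers pay.
Supply in terms of Pb becomes xs = -793.5 + 8.5(Pb + 70) = -198.5 + 8.5Pb. Setting this equal to demand: 1814 - 9Pb = -198.5 + 8.5Pb, so Pb = 115.
Sellers receive Ps = 115 + 70 = 185; x' = 1814 − 9·115 = 779.
Buyers' price falls by P* − Pb = 149 − 115 = 34; sellers' price rises by Ps − P* = 185 − 149 = 36.
So producers capture 36/70 = 18/35 of each unit of subsidy.

Producer share = 18/35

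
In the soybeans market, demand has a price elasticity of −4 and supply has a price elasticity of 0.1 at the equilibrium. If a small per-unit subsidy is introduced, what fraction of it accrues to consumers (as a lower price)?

Consumer share = 1/41

For a small subsidy around the equilibrium, the benefit split depends on the relative slopes, which at a point are proportional to the elasticities.
Buyer share = εs/(εs + |εd|) = 0.1/(0.1 + 4) = 1/41; seller share = |εd|/(εs + |εd|) = 40/41.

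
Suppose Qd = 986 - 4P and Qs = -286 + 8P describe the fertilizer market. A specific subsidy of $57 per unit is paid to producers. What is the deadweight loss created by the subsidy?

Deadweight loss = $4332

Pre-subsidy: 986 - 4P = -286 + 8P gives P* = 106, Q* = 562.
With the subsidy, sellers receive Ps = Pb + 57 for each unit, where Pb is the price buyers pay.
Supply in terms of Pb becomes Qs = -286 + 8(Pb + 57) = 170 + 8Pb. Setting this equal to demand: 986 - 4Pb = 170 + 8Pb, so Pb = 68.
Sellers receive Ps = 68 + 57 = 125; Q' = 986 − 4·68 = 714.
The subsidy expands output by 714 − 562 = 152 past the efficient level; on those units the gap between marginal cost and willingness to pay runs from 0 up to 57.
DWL = ½ × 57 × 152 = 4332.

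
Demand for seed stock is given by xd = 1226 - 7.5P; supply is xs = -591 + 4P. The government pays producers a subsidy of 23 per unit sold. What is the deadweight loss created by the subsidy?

Deadweight loss = 690

Pre-subsidy: 1226 - 7.5P = -591 + 4P gives P* = 158, x* = 41.
With the subsidy, sellers receive Ps = Pb + 23 for each unit, where Pb is the price buyers pay.
Supply in terms of Pb becomes xs = -591 + 4(Pb + 23) = -499 + 4Pb. Setting this equal to demand: 1226 - 7.5Pb = -499 + 4Pb, so Pb = 150.
Sellers receive Ps = 150 + 23 = 173; x' = 1226 − 7.5·150 = 101.
The subsidy expands output by 101 − 41 = 60 past the efficient level; on those units the gap between marginal cost and willingness to pay runs from 0 up to 23.
DWL = ½ × 23 × 60 = 690.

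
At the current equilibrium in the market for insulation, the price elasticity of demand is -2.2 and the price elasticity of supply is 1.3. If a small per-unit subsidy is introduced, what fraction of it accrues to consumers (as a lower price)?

For a small subsidy around the equilibrium, the benefit split depends on the relative slopes, which at a point are proportional to the elasticities.
Buyer share = εs/(εs + |εd|) = 1.3/(1.3 + 2.2) = 13/35; seller share = |εd|/(εs + |εd|) = 22/35.

Consumer share = 13/35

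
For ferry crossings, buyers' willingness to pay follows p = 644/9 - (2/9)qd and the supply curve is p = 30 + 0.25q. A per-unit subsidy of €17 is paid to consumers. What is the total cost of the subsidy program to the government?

Government cost = €2108

Pre-subsidy: 644/9 - (2/9)q = 30 + 0.25q gives q* = 88 and p* = 52.
With the rebate, buyers effectively pay pb = ps − 17, where ps is the price sellers receive.
On the curves, pb = 644/9 - (2/9)q and ps = 30 + 0.25q; the wedge ps − pb = 17 gives 30 + 0.25q − (644/9 - (2/9)q) = 17, so q' = 124.
Then pb = 644/9 − (2/9)·124 = 44 and ps = 30 + 0.25·124 = 61.
Government outlay = subsidy × quantity = 17 × 124 = 2108.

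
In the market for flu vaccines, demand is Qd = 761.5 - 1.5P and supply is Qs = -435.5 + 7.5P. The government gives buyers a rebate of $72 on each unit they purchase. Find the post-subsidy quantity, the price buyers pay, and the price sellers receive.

Q' = 652; buyers pay $73; sellers receive $145

Pre-subsidy: 761.5 - 1.5P = -435.5 + 7.5P gives P* = 133, Q* = 562.
With the rebate, buyers effectively pay Pb = Ps − 72, where Ps is the price sellers receive.
Demand in terms of Ps becomes Qd = 761.5 − 1.5(Ps − 72) = 869.5 - 1.5Ps. Setting this equal to supply: 869.5 - 1.5Ps = -435.5 + 7.5Ps, so Ps = 145.
Buyers pay Pb = 145 − 72 = 73; Q' = -435.5 + 7.5·145 = 652.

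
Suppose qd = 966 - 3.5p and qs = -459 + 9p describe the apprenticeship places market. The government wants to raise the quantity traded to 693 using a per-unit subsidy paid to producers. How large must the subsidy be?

At q = 693, invert demand for the buyer price: pb = (966 − 693)/3.5 = 78; invert supply for the seller price: ps = (693 − (-459))/9 = 128.
The subsidy must fill the gap: s = ps − pb = 128 − 78 = 50.

Required subsidy s = 50 per unit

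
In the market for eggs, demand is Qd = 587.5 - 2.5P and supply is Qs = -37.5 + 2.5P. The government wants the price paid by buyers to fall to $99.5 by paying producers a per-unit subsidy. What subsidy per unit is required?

Required subsidy s = $51 per unit

At a buyer price of 99.5, quantity demanded is 587.5 − 2.5·99.5 = 338.75.
Sellers supply 338.75 only when they receive Ps with -37.5 + 2.5·Ps = 338.75, i.e. Ps = 150.5.
s = Ps − Pb = 150.5 − 99.5 = 51.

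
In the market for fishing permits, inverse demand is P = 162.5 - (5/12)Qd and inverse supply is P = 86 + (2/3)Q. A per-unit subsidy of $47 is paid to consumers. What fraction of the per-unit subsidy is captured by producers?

Producer share = 8/13

Pre-subsidy: 162.5 - (5/12)Q = 86 + (2/3)Q gives Q* = 918/13 and P* = 1730/13.
With the rebate, buyers effectively pay Pb = Ps − 47, where Ps is the price sellers receive.
On the curves, Pb = 162.5 - (5/12)Q and Ps = 86 + (2/3)Q; the wedge Ps − Pb = 47 gives 86 + (2/3)Q − (162.5 - (5/12)Q) = 47, so Q' = 114.
Then Pb = 162.5 − (5/12)·114 = 115 and Ps = 86 + (2/3)·114 = 162.
Buyers' price falls by P* − Pb = 1730/13 − 115 = 235/13; sellers' price rises by Ps − P* = 162 − 1730/13 = 376/13.
So producers capture (376/13)/47 = 8/13 of each unit of subsidy.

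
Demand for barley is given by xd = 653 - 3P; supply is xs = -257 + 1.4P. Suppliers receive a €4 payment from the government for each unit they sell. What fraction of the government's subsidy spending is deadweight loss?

DWL / government spending = 0.0525

Pre-subsidy: 653 - 3P = -257 + 1.4P gives P* = 2275/11, x* = 358/11.
With the subsidy, sellers receive Ps = Pb + 4 for each unit, where Pb is the price buyers pay.
Supply in terms of Pb becomes xs = -257 + 1.4(Pb + 4) = -251.4 + 1.4Pb. Setting this equal to demand: 653 - 3Pb = -251.4 + 1.4Pb, so Pb = 2261/11.
Sellers receive Ps = 2261/11 + 4 = 2305/11; x' = 653 − 3·(2261/11) = 400/11.
ΔCS = ½(358/11 + 400/11)(2275/11 − 2261/11) = 5306/121; ΔPS = ½(358/11 + 400/11)(2305/11 − 2275/11) = 11370/121.
Government spending = 4 × 400/11 = 1600/11.
DWL = ½ × 4 × (400/11 − 358/11) = 84/11; fraction = (84/11) / (1600/11) = 0.0525.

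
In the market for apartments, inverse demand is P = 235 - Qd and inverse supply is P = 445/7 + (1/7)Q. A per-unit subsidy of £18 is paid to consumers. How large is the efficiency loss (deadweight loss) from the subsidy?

Deadweight loss = £141.75

Pre-subsidy: 235 - Q = 445/7 + (1/7)Q gives Q* = 150 and P* = 85.
With the rebate, buyers effectively pay Pb = Ps − 18, where Ps is the price sellers receive.
On the curves, Pb = 235 - Q and Ps = 445/7 + (1/7)Q; the wedge Ps − Pb = 18 gives 445/7 + (1/7)Q − (235 - Q) = 18, so Q' = 165.75.
Then Pb = 235 − 1·165.75 = 69.25 and Ps = 445/7 + (1/7)·165.75 = 87.25.
The subsidy expands output by 165.75 − 150 = 15.75 past the efficient level; on those units the gap between marginal cost and willingness to pay runs from 0 up to 18.
DWL = ½ × 18 × 15.75 = 141.75.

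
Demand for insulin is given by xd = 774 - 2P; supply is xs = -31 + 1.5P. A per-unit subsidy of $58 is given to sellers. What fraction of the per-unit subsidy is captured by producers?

Producer share = 4/7

Pre-subsidy: 774 - 2P = -31 + 1.5P gives P* = 230, x* = 314.
With the subsidy, sellers receive Ps = Pb + 58 for each unit, where Pb is the price buyers pay.
Supply in terms of Pb becomes xs = -31 + 1.5(Pb + 58) = 56 + 1.5Pb. Setting this equal to demand: 774 - 2Pb = 56 + 1.5Pb, so Pb = 1436/7.
Sellers receive Ps = 1436/7 + 58 = 1842/7; x' = 774 − 2·(1436/7) = 2546/7.
Buyers' price falls by P* − Pb = 230 − 1436/7 = 174/7; sellers' price rises by Ps − P* = 1842/7 − 230 = 232/7.
So producers capture (232/7)/58 = 4/7 of each unit of subsidy.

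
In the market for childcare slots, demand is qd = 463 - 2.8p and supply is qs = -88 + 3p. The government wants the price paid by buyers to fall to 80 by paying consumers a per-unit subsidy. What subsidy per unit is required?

Required subsidy s = 29 per unit

At a buyer price of 80, quantity demanded is 463 − 2.8·80 = 239.
Sellers supply 239 only when they receive ps with -88 + 3·ps = 239, i.e. ps = 109.
s = ps − pb = 109 − 80 = 29.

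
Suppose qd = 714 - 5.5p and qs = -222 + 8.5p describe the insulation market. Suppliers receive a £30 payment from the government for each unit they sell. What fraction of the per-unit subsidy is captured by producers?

Producer share = 11/28

Pre-subsidy: 714 - 5.5p = -222 + 8.5p gives p* = 468/7, q* = 2424/7.
With the subsidy, sellers receive ps = pb + 30 for each unit, where pb is the price buyers pay.
Supply in terms of pb becomes qs = -222 + 8.5(pb + 30) = 33 + 8.5pb. Setting this equal to demand: 714 - 5.5pb = 33 + 8.5pb, so pb = 681/14.
Sellers receive ps = 681/14 + 30 = 1101/14; q' = 714 − 5.5·(681/14) = 12501/28.
Buyers' price falls by p* − pb = 468/7 − 681/14 = 255/14; sellers' price rises by ps − p* = 1101/14 − 468/7 = 165/14.
So producers capture (165/14)/30 = 11/28 of each unit of subsidy.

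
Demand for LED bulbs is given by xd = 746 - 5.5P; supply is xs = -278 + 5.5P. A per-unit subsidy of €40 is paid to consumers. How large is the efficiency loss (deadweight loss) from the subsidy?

Pre-subsidy: 746 - 5.5P = -278 + 5.5P gives P* = 1024/11, x* = 234.
With the rebate, buyers effectively pay Pb = Ps − 40, where Ps is the price sellers receive.
Demand in terms of Ps becomes xd = 746 − 5.5(Ps − 40) = 966 - 5.5Ps. Setting this equal to supply: 966 - 5.5Ps = -278 + 5.5Ps, so Ps = 1244/11.
Buyers pay Pb = 1244/11 − 40 = 804/11; x' = -278 + 5.5·(1244/11) = 344.
The subsidy expands output by 344 − 234 = 110 past the efficient level; on those units the gap between marginal cost and willingness to pay runs from 0 up to 40.
DWL = ½ × 40 × 110 = 2200.

Deadweight loss = €2200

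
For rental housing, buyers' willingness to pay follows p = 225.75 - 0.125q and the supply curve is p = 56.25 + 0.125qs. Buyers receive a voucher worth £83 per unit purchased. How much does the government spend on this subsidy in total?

Government cost = £83830

Pre-subsidy: 225.75 - 0.125q = 56.25 + 0.125q gives q* = 678 and p* = 141.
With the rebate, buyers effectively pay pb = ps − 83, where ps is the price sellers receive.
On the curves, pb = 225.75 - 0.125q and ps = 56.25 + 0.125q; the wedge ps − pb = 83 gives 56.25 + 0.125q − (225.75 - 0.125q) = 83, so q' = 1010.
Then pb = 225.75 − 0.125·1010 = 99.5 and ps = 56.25 + 0.125·1010 = 182.5.
Government outlay = subsidy × quantity = 83 × 1010 = 83830.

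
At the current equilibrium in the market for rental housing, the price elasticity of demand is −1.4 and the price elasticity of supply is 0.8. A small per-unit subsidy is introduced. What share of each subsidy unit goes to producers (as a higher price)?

Producer share = 7/11

For a small subsidy around the equilibrium, the benefit split depends on the relative slopes, which at a point are proportional to the elasticities.
Buyer share = εs/(εs + |εd|) = 0.8/(0.8 + 1.4) = 4/11; seller share = |εd|/(εs + |εd|) = 7/11.
So producers capture 7/11 of the subsidy.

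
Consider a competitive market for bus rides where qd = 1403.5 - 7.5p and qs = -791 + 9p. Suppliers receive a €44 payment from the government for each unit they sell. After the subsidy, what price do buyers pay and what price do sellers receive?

Pre-subsidy: 1403.5 - 7.5p = -791 + 9p gives p* = 133, q* = 406.
With the subsidy, sellers receive ps = pb + 44 for each unit, where pb is the price buyers pay.
Supply in terms of pb becomes qs = -791 + 9(pb + 44) = -395 + 9pb. Setting this equal to demand: 1403.5 - 7.5pb = -395 + 9pb, so pb = 109.
Sellers receive ps = 109 + 44 = 153; q' = 1403.5 − 7.5·109 = 586.

Buyers pay €109; sellers receive €153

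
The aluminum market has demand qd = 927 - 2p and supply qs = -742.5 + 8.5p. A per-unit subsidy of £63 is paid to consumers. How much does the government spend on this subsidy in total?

Pre-subsidy: 927 - 2p = -742.5 + 8.5p gives p* = 159, q* = 609.
With the rebate, buyers effectively pay pb = ps − 63, where ps is the price sellers receive.
Demand in terms of ps becomes qd = 927 − 2(ps − 63) = 1053 - 2ps. Setting this equal to supply: 1053 - 2ps = -742.5 + 8.5ps, so ps = 171.
Buyers pay pb = 171 − 63 = 108; q' = -742.5 + 8.5·171 = 711.
Government outlay = subsidy × quantity = 63 × 711 = 44793.

Government cost = £44793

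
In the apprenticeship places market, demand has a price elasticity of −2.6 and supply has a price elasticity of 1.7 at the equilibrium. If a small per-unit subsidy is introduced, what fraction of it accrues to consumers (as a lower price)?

For a small subsidy around the equilibrium, the benefit split depends on the relative slopes, which at a point are proportional to the elasticities.
Buyer share = εs/(εs + |εd|) = 1.7/(1.7 + 2.6) = 17/43; seller share = |εd|/(εs + |εd|) = 26/43.

Consumer share = 17/43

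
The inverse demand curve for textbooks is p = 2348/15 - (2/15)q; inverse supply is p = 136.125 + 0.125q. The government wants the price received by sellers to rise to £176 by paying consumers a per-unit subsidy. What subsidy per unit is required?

Required subsidy s = £62 per unit

At a seller price of 176, quantity supplied is -1089 + 8·176 = 319.
Buyers absorb 319 only when they pay pb = 2348/15 − (2/15)·319 = 114.
s = ps − pb = 176 − 114 = 62.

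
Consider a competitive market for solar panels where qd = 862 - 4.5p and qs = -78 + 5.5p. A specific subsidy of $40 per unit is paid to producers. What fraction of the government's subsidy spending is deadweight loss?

DWL / government spending = 99/1076

Pre-subsidy: 862 - 4.5p = -78 + 5.5p gives p* = 94, q* = 439.
With the subsidy, sellers receive ps = pb + 40 for each unit, where pb is the price buyers pay.
Supply in terms of pb becomes qs = -78 + 5.5(pb + 40) = 142 + 5.5pb. Setting this equal to demand: 862 - 4.5pb = 142 + 5.5pb, so pb = 72.
Sellers receive ps = 72 + 40 = 112; q' = 862 − 4.5·72 = 538.
ΔCS = ½(439 + 538)(94 − 72) = 10747; ΔPS = ½(439 + 538)(112 − 94) = 8793.
Government spending = 40 × 538 = 21520.
DWL = ½ × 40 × (538 − 439) = 1980; fraction = 1980 / 21520 = 99/1076.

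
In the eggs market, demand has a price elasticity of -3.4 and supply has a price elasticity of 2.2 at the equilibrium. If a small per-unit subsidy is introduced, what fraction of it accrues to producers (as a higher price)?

Producer share = 17/28

For a small subsidy around the equilibrium, the benefit split depends on the relative slopes, which at a point are proportional to the elasticities.
Buyer share = εs/(εs + |εd|) = 2.2/(2.2 + 3.4) = 11/28; seller share = |εd|/(εs + |εd|) = 17/28.
So producers capture 17/28 of the subsidy.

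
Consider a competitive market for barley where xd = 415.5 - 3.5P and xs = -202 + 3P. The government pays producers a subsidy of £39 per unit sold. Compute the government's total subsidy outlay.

Pre-subsidy: 415.5 - 3.5P = -202 + 3P gives P* = 95, x* = 83.
With the subsidy, sellers receive Ps = Pb + 39 for each unit, where Pb is the price buyers pay.
Supply in terms of Pb becomes xs = -202 + 3(Pb + 39) = -85 + 3Pb. Setting this equal to demand: 415.5 - 3.5Pb = -85 + 3Pb, so Pb = 77.
Sellers receive Ps = 77 + 39 = 116; x' = 415.5 − 3.5·77 = 146.
Government outlay = subsidy × quantity = 39 × 146 = 5694.

Government cost = £5694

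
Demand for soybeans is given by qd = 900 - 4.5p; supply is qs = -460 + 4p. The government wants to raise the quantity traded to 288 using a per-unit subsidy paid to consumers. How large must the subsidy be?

Required subsidy s = 51 per unit

At q = 288, invert demand for the buyer price: pb = (900 − 288)/4.5 = 136; invert supply for the seller price: ps = (288 − (-460))/4 = 187.
The subsidy must fill the gap: s = ps − pb = 187 − 136 = 51.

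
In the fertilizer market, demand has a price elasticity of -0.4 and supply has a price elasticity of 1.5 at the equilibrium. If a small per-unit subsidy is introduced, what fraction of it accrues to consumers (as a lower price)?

For a small subsidy around the equilibrium, the benefit split depends on the relative slopes, which at a point are proportional to the elasticities.
Buyer share = εs/(εs + |εd|) = 1.5/(1.5 + 0.4) = 15/19; seller share = |εd|/(εs + |εd|) = 4/19.

Consumer share = 15/19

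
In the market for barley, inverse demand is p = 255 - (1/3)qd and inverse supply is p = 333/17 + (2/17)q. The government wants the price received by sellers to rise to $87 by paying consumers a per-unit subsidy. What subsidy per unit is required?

At a seller price of 87, quantity supplied is -166.5 + 8.5·87 = 573.
Buyers absorb 573 only when they pay pb = 255 − (1/3)·573 = 64.
s = ps − pb = 87 − 64 = 23.

Required subsidy s = $23 per unit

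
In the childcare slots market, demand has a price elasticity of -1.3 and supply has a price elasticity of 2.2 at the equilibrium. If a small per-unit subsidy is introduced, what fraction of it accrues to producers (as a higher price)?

For a small subsidy around the equilibrium, the benefit split depends on the relative slopes, which at a point are proportional to the elasticities.
Buyer share = εs/(εs + |εd|) = 2.2/(2.2 + 1.3) = 22/35; seller share = |εd|/(εs + |εd|) = 13/35.
So producers capture 13/35 of the subsidy.

Producer share = 13/35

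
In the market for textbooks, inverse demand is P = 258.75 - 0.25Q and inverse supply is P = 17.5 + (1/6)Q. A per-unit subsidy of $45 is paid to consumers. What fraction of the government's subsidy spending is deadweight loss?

DWL / government spending = 18/229

Pre-subsidy: 258.75 - 0.25Q = 17.5 + (1/6)Q gives Q* = 579 and P* = 114.
With the rebate, buyers effectively pay Pb = Ps − 45, where Ps is the price sellers receive.
On the curves, Pb = 258.75 - 0.25Q and Ps = 17.5 + (1/6)Q; the wedge Ps − Pb = 45 gives 17.5 + (1/6)Q − (258.75 - 0.25Q) = 45, so Q' = 687.
Then Pb = 258.75 − 0.25·687 = 87 and Ps = 17.5 + (1/6)·687 = 132.
ΔCS = ½(579 + 687)(114 − 87) = 17091; ΔPS = ½(579 + 687)(132 − 114) = 11394.
Government spending = 45 × 687 = 30915.
DWL = ½ × 45 × (687 − 579) = 2430; fraction = 2430 / 30915 = 18/229.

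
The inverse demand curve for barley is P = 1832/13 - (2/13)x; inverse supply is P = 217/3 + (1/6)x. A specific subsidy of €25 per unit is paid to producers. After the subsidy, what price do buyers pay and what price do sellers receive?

Buyers pay €96; sellers receive €121

Pre-subsidy: 1832/13 - (2/13)x = 217/3 + (1/6)x gives x* = 214 and P* = 108.
With the subsidy, sellers receive Ps = Pb + 25 for each unit, where Pb is the price buyers pay.
On the curves, Pb = 1832/13 - (2/13)x and Ps = 217/3 + (1/6)x; the wedge Ps − Pb = 25 gives 217/3 + (1/6)x − (1832/13 - (2/13)x) = 25, so x' = 292.
Then Pb = 1832/13 − (2/13)·292 = 96 and Ps = 217/3 + (1/6)·292 = 121.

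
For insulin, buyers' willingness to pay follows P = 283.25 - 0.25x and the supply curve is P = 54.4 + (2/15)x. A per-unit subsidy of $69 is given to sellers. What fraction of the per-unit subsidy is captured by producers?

Producer share = 8/23

Pre-subsidy: 283.25 - 0.25x = 54.4 + (2/15)x gives x* = 597 and P* = 134.
With the subsidy, sellers receive Ps = Pb + 69 for each unit, where Pb is the price buyers pay.
On the curves, Pb = 283.25 - 0.25x and Ps = 54.4 + (2/15)x; the wedge Ps − Pb = 69 gives 54.4 + (2/15)x − (283.25 - 0.25x) = 69, so x' = 777.
Then Pb = 283.25 − 0.25·777 = 89 and Ps = 54.4 + (2/15)·777 = 158.
Buyers' price falls by P* − Pb = 134 − 89 = 45; sellers' price rises by Ps − P* = 158 − 134 = 24.
So producers capture 24/69 = 8/23 of each unit of subsidy.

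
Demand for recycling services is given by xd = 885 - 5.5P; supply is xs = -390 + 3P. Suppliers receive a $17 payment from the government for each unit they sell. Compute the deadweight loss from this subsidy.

Deadweight loss = $280.5

Pre-subsidy: 885 - 5.5P = -390 + 3P gives P* = 150, x* = 60.
With the subsidy, sellers receive Ps = Pb + 17 for each unit, where Pb is the price buyers pay.
Supply in terms of Pb becomes xs = -390 + 3(Pb + 17) = -339 + 3Pb. Setting this equal to demand: 885 - 5.5Pb = -339 + 3Pb, so Pb = 144.
Sellers receive Ps = 144 + 17 = 161; x' = 885 − 5.5·144 = 93.
The subsidy expands output by 93 − 60 = 33 past the efficient level; on those units the gap between marginal cost and willingness to pay runs from 0 up to 17.
DWL = ½ × 17 × 33 = 280.5.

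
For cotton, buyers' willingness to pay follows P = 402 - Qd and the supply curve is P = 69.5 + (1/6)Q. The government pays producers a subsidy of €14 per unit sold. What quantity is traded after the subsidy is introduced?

Pre-subsidy: 402 - Q = 69.5 + (1/6)Q gives Q* = 285 and P* = 117.
With the subsidy, sellers receive Ps = Pb + 14 for each unit, where Pb is the price buyers pay.
On the curves, Pb = 402 - Q and Ps = 69.5 + (1/6)Q; the wedge Ps − Pb = 14 gives 69.5 + (1/6)Q − (402 - Q) = 14, so Q' = 297.
Then Pb = 402 − 1·297 = 105 and Ps = 69.5 + (1/6)·297 = 119.

Q' = 297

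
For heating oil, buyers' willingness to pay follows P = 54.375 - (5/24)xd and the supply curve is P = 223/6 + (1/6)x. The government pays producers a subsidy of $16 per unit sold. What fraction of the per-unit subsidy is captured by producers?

Pre-subsidy: 54.375 - (5/24)x = 223/6 + (1/6)x gives x* = 413/9 and P* = 1210/27.
With the subsidy, sellers receive Ps = Pb + 16 for each unit, where Pb is the price buyers pay.
On the curves, Pb = 54.375 - (5/24)x and Ps = 223/6 + (1/6)x; the wedge Ps − Pb = 16 gives 223/6 + (1/6)x − (54.375 - (5/24)x) = 16, so x' = 797/9.
Then Pb = 54.375 − (5/24)·(797/9) = 970/27 and Ps = 223/6 + (1/6)·(797/9) = 1402/27.
Buyers' price falls by P* − Pb = 1210/27 − 970/27 = 80/9; sellers' price rises by Ps − P* = 1402/27 − 1210/27 = 64/9.
So producers capture (64/9)/16 = 4/9 of each unit of subsidy.

Producer share = 4/9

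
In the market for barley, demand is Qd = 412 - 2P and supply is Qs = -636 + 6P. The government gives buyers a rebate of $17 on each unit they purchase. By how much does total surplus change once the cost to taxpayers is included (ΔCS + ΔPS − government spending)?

Net change in total surplus = -$216.75

Pre-subsidy: 412 - 2P = -636 + 6P gives P* = 131, Q* = 150.
With the rebate, buyers effectively pay Pb = Ps − 17, where Ps is the price sellers receive.
Demand in terms of Ps becomes Qd = 412 − 2(Ps − 17) = 446 - 2Ps. Setting this equal to supply: 446 - 2Ps = -636 + 6Ps, so Ps = 135.25.
Buyers pay Pb = 135.25 − 17 = 118.25; Q' = -636 + 6·135.25 = 175.5.
ΔCS = ½(150 + 175.5)(131 − 118.25) = 2075.0625; ΔPS = ½(150 + 175.5)(135.25 − 131) = 691.6875.
Government spending = 17 × 175.5 = 2983.5.
Net change = 2075.0625 + 691.6875 − 2983.5 = -216.75. The loss equals the DWL triangle ½·17·25.5.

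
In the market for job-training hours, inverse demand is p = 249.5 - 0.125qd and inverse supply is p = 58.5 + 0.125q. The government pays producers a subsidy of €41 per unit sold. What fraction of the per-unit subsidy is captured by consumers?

Consumer share = 0.5

Pre-subsidy: 249.5 - 0.125q = 58.5 + 0.125q gives q* = 764 and p* = 154.
With the subsidy, sellers receive ps = pb + 41 for each unit, where pb is the price buyers pay.
On the curves, pb = 249.5 - 0.125q and ps = 58.5 + 0.125q; the wedge ps − pb = 41 gives 58.5 + 0.125q − (249.5 - 0.125q) = 41, so q' = 928.
Then pb = 249.5 − 0.125·928 = 133.5 and ps = 58.5 + 0.125·928 = 174.5.
Buyers' price falls by p* − pb = 154 − 133.5 = 20.5; sellers' price rises by ps − p* = 174.5 − 154 = 20.5.
So consumers capture 20.5/41 = 0.5 of each unit of subsidy.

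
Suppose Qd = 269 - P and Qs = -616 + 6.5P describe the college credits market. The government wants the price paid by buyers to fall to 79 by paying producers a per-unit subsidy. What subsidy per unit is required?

At a buyer price of 79, quantity demanded is 269 − 1·79 = 190.
Sellers supply 190 only when they receive Ps with -616 + 6.5·Ps = 190, i.e. Ps = 124.
s = Ps − Pb = 124 − 79 = 45.

Required subsidy s = 45 per unit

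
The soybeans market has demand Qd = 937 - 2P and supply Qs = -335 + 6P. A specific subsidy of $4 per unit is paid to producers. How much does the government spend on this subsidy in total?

Government cost = $2500

Pre-subsidy: 937 - 2P = -335 + 6P gives P* = 159, Q* = 619.
With the subsidy, sellers receive Ps = Pb + 4 for each unit, where Pb is the price buyers pay.
Supply in terms of Pb becomes Qs = -335 + 6(Pb + 4) = -311 + 6Pb. Setting this equal to demand: 937 - 2Pb = -311 + 6Pb, so Pb = 156.
Sellers receive Ps = 156 + 4 = 160; Q' = 937 − 2·156 = 625.
Government outlay = subsidy × quantity = 4 × 625 = 2500.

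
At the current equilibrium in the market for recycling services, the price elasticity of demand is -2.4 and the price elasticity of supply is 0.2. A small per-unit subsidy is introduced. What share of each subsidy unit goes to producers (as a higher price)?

Producer share = 12/13

For a small subsidy around the equilibrium, the benefit split depends on the relative slopes, which at a point are proportional to the elasticities.
Buyer share = εs/(εs + |εd|) = 0.2/(0.2 + 2.4) = 1/13; seller share = |εd|/(εs + |εd|) = 12/13.
So producers capture 12/13 of the subsidy.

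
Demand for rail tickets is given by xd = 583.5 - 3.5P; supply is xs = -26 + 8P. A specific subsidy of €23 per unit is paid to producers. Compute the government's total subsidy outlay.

Government cost = €10442

Pre-subsidy: 583.5 - 3.5P = -26 + 8P gives P* = 53, x* = 398.
With the subsidy, sellers receive Ps = Pb + 23 for each unit, where Pb is the price buyers pay.
Supply in terms of Pb becomes xs = -26 + 8(Pb + 23) = 158 + 8Pb. Setting this equal to demand: 583.5 - 3.5Pb = 158 + 8Pb, so Pb = 37.
Sellers receive Ps = 37 + 23 = 60; x' = 583.5 − 3.5·37 = 454.
Government outlay = subsidy × quantity = 23 × 454 = 10442.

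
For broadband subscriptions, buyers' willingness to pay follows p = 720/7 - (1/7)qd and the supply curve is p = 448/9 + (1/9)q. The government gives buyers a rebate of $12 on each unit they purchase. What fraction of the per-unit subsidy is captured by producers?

Pre-subsidy: 720/7 - (1/7)q = 448/9 + (1/9)q gives q* = 209 and p* = 73.
With the rebate, buyers effectively pay pb = ps − 12, where ps is the price sellers receive.
On the curves, pb = 720/7 - (1/7)q and ps = 448/9 + (1/9)q; the wedge ps − pb = 12 gives 448/9 + (1/9)q − (720/7 - (1/7)q) = 12, so q' = 256.25.
Then pb = 720/7 − (1/7)·256.25 = 66.25 and ps = 448/9 + (1/9)·256.25 = 78.25.
Buyers' price falls by p* − pb = 73 − 66.25 = 6.75; sellers' price rises by ps − p* = 78.25 − 73 = 5.25.
So producers capture 5.25/12 = 0.4375 of each unit of subsidy.

Producer share = 0.4375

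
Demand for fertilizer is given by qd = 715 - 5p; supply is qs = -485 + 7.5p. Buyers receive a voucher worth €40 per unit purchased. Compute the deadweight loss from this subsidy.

Pre-subsidy: 715 - 5p = -485 + 7.5p gives p* = 96, q* = 235.
With the rebate, buyers effectively pay pb = ps − 40, where ps is the price sellers receive.
Demand in terms of ps becomes qd = 715 − 5(ps − 40) = 915 - 5ps. Setting this equal to supply: 915 - 5ps = -485 + 7.5ps, so ps = 112.
Buyers pay pb = 112 − 40 = 72; q' = -485 + 7.5·112 = 355.
The subsidy expands output by 355 − 235 = 120 past the efficient level; on those units the gap between marginal cost and willingness to pay runs from 0 up to 40.
DWL = ½ × 40 × 120 = 2400.

Deadweight loss = €2400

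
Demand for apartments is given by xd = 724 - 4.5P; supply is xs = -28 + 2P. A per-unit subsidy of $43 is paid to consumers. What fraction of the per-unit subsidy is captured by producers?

Pre-subsidy: 724 - 4.5P = -28 + 2P gives P* = 1504/13, x* = 2644/13.
With the rebate, buyers effectively pay Pb = Ps − 43, where Ps is the price sellers receive.
Demand in terms of Ps becomes xd = 724 − 4.5(Ps − 43) = 917.5 - 4.5Ps. Setting this equal to supply: 917.5 - 4.5Ps = -28 + 2Ps, so Ps = 1891/13.
Buyers pay Pb = 1891/13 − 43 = 1332/13; x' = -28 + 2·(1891/13) = 3418/13.
Buyers' price falls by P* − Pb = 1504/13 − 1332/13 = 172/13; sellers' price rises by Ps − P* = 1891/13 − 1504/13 = 387/13.
So producers capture (387/13)/43 = 9/13 of each unit of subsidy.

Producer share = 9/13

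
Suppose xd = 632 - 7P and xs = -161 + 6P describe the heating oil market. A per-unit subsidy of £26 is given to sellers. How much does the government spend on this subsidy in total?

Government cost = £7514

Pre-subsidy: 632 - 7P = -161 + 6P gives P* = 61, x* = 205.
With the subsidy, sellers receive Ps = Pb + 26 for each unit, where Pb is the price buyers pay.
Supply in terms of Pb becomes xs = -161 + 6(Pb + 26) = -5 + 6Pb. Setting this equal to demand: 632 - 7Pb = -5 + 6Pb, so Pb = 49.
Sellers receive Ps = 49 + 26 = 75; x' = 632 − 7·49 = 289.
Government outlay = subsidy × quantity = 26 × 289 = 7514.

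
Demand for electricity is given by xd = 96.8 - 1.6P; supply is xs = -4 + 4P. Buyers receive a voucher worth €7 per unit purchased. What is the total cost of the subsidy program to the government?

Government cost = €532

Pre-subsidy: 96.8 - 1.6P = -4 + 4P gives P* = 18, x* = 68.
With the rebate, buyers effectively pay Pb = Ps − 7, where Ps is the price sellers receive.
Demand in terms of Ps becomes xd = 96.8 − 1.6(Ps − 7) = 108 - 1.6Ps. Setting this equal to supply: 108 - 1.6Ps = -4 + 4Ps, so Ps = 20.
Buyers pay Pb = 20 − 7 = 13; x' = -4 + 4·20 = 76.
Government outlay = subsidy × quantity = 7 × 76 = 532.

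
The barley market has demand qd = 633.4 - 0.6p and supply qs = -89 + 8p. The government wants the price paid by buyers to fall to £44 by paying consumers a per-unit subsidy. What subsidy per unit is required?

At a buyer price of 44, quantity demanded is 633.4 − 0.6·44 = 607.
Sellers supply 607 only when they receive ps with -89 + 8·ps = 607, i.e. ps = 87.
s = ps − pb = 87 − 44 = 43.

Required subsidy s = £43 per unit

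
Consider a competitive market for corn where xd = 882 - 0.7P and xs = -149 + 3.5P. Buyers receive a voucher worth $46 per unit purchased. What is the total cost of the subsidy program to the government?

Pre-subsidy: 882 - 0.7P = -149 + 3.5P gives P* = 5155/21, x* = 4261/6.
With the rebate, buyers effectively pay Pb = Ps − 46, where Ps is the price sellers receive.
Demand in terms of Ps becomes xd = 882 − 0.7(Ps − 46) = 914.2 - 0.7Ps. Setting this equal to supply: 914.2 - 0.7Ps = -149 + 3.5Ps, so Ps = 1772/7.
Buyers pay Pb = 1772/7 − 46 = 1450/7; x' = -149 + 3.5·(1772/7) = 737.
Government outlay = subsidy × quantity = 46 × 737 = 33902.

Government cost = $33902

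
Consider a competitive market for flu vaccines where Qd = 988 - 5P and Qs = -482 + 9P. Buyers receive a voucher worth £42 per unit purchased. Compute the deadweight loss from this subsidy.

Pre-subsidy: 988 - 5P = -482 + 9P gives P* = 105, Q* = 463.
With the rebate, buyers effectively pay Pb = Ps − 42, where Ps is the price sellers receive.
Demand in terms of Ps becomes Qd = 988 − 5(Ps − 42) = 1198 - 5Ps. Setting this equal to supply: 1198 - 5Ps = -482 + 9Ps, so Ps = 120.
Buyers pay Pb = 120 − 42 = 78; Q' = -482 + 9·120 = 598.
The subsidy expands output by 598 − 463 = 135 past the efficient level; on those units the gap between marginal cost and willingness to pay runs from 0 up to 42.
DWL = ½ × 42 × 135 = 2835.

Deadweight loss = £2835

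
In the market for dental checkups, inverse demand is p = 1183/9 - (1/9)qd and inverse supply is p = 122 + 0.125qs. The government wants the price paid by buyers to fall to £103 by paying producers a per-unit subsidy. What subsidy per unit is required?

Required subsidy s = £51 per unit

At a buyer price of 103, quantity demanded is 1183 − 9·103 = 256.
Sellers supply 256 only when they receive ps = 122 + 0.125·256 = 154.
s = ps − pb = 154 − 103 = 51.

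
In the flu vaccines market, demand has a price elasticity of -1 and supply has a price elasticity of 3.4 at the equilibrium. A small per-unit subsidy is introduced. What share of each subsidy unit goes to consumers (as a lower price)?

Consumer share = 17/22

For a small subsidy around the equilibrium, the benefit split depends on the relative slopes, which at a point are proportional to the elasticities.
Buyer share = εs/(εs + |εd|) = 3.4/(3.4 + 1) = 17/22; seller share = |εd|/(εs + |εd|) = 5/22.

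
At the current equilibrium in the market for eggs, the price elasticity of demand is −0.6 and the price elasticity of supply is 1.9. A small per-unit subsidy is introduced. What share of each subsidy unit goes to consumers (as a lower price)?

For a small subsidy around the equilibrium, the benefit split depends on the relative slopes, which at a point are proportional to the elasticities.
Buyer share = εs/(εs + |εd|) = 1.9/(1.9 + 0.6) = 0.76; seller share = |εd|/(εs + |εd|) = 0.24.

Consumer share = 0.76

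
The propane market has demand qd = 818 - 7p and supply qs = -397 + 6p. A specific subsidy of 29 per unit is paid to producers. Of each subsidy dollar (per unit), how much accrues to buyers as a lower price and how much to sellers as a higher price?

Buyers gain 174/13 per unit; sellers gain 203/13 per unit

Pre-subsidy: 818 - 7p = -397 + 6p gives p* = 1215/13, q* = 2129/13.
With the subsidy, sellers receive ps = pb + 29 for each unit, where pb is the price buyers pay.
Supply in terms of pb becomes qs = -397 + 6(pb + 29) = -223 + 6pb. Setting this equal to demand: 818 - 7pb = -223 + 6pb, so pb = 1041/13.
Sellers receive ps = 1041/13 + 29 = 1418/13; q' = 818 − 7·(1041/13) = 3347/13.
Buyers' price falls by p* − pb = 1215/13 − 1041/13 = 174/13; sellers' price rises by ps − p* = 1418/13 − 1215/13 = 203/13.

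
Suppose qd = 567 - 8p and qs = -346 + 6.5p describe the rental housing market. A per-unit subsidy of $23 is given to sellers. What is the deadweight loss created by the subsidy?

Deadweight loss = 27508/29

Pre-subsidy: 567 - 8p = -346 + 6.5p gives p* = 1826/29, q* = 1835/29.
With the subsidy, sellers receive ps = pb + 23 for each unit, where pb is the price buyers pay.
Supply in terms of pb becomes qs = -346 + 6.5(pb + 23) = -196.5 + 6.5pb. Setting this equal to demand: 567 - 8pb = -196.5 + 6.5pb, so pb = 1527/29.
Sellers receive ps = 1527/29 + 23 = 2194/29; q' = 567 − 8·(1527/29) = 4227/29.
The subsidy expands output by 4227/29 − 1835/29 = 2392/29 past the efficient level; on those units the gap between marginal cost and willingness to pay runs from 0 up to 23.
DWL = ½ × 23 × 2392/29 = 27508/29.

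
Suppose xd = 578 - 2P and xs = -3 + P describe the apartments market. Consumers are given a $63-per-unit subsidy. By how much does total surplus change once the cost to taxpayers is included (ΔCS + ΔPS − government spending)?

Pre-subsidy: 578 - 2P = -3 + P gives P* = 581/3, x* = 572/3.
With the rebate, buyers effectively pay Pb = Ps − 63, where Ps is the price sellers receive.
Demand in terms of Ps becomes xd = 578 − 2(Ps − 63) = 704 - 2Ps. Setting this equal to supply: 704 - 2Ps = -3 + Ps, so Ps = 707/3.
Buyers pay Pb = 707/3 − 63 = 518/3; x' = -3 + 1·(707/3) = 698/3.
ΔCS = ½(572/3 + 698/3)(581/3 − 518/3) = 4445; ΔPS = ½(572/3 + 698/3)(707/3 − 581/3) = 8890.
Government spending = 63 × 698/3 = 14658.
Net change = 4445 + 8890 − 14658 = -1323. The loss equals the DWL triangle ½·63·42.

Net change in total surplus = -$1323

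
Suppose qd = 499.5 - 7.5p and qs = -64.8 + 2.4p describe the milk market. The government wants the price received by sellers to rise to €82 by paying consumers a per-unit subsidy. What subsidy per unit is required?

At a seller price of 82, quantity supplied is -64.8 + 2.4·82 = 132.
Buyers absorb 132 only when they pay pb with 499.5 − 7.5·pb = 132, i.e. pb = 49.
s = ps − pb = 82 − 49 = 33.

Required subsidy s = €33 per unit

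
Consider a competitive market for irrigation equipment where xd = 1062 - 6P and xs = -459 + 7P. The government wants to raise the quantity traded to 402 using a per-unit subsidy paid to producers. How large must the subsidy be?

Required subsidy s = 13 per unit

At x = 402, invert demand for the buyer price: Pb = (1062 − 402)/6 = 110; invert supply for the seller price: Ps = (402 − (-459))/7 = 123.
The subsidy must fill the gap: s = Ps − Pb = 123 − 110 = 13.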